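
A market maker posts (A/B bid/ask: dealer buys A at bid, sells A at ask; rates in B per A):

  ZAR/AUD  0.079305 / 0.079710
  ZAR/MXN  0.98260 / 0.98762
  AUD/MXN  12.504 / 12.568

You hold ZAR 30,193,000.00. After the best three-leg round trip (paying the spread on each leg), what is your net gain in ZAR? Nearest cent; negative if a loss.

Net profit: ZAR 122,583.05

Best loop ZAR → AUD → MXN → ZAR:
ZAR 30,193,000.00 × 0.079305 (sell ZAR at bid) = AUD 2,394,455.87
AUD 2,394,455.87 × 12.504 (sell AUD at bid) = MXN 29,940,276.14
MXN 29,940,276.14 ÷ 0.98762 (buy ZAR at ask) = ZAR 30,315,583.05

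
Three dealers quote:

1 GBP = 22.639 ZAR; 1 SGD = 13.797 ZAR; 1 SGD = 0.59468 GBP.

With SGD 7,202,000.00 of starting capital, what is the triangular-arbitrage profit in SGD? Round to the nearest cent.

Profit: SGD 178,694.15

Profitable loop is SGD → ZAR → GBP → SGD:
SGD 7,202,000.00 × 13.797 = ZAR 99,365,994.00
ZAR 99,365,994.00 ÷ 22.639 = GBP 4,389,151.20
GBP 4,389,151.20 ÷ 0.59468 = SGD 7,380,694.15
Profit = SGD 7,380,694.15 − SGD 7,202,000.00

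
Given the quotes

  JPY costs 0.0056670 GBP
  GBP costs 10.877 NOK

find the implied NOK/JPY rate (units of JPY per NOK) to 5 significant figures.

1 NOK ÷ 10.877 = 0.0919371 GBP
0.0919371 GBP ÷ 0.0056670 = 16.2232 JPY

NOK/JPY = 16.223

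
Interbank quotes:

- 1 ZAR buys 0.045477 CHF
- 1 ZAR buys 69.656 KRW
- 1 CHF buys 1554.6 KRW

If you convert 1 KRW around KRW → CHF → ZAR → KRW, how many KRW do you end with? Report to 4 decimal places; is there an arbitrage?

0.9853 (arbitrage exists)

Around KRW → CHF → ZAR → KRW: 1 ÷ 1554.6 ÷ 0.045477 × 69.656 = 0.985254
Product < 1; profitable direction is KRW → ZAR → CHF → KRW.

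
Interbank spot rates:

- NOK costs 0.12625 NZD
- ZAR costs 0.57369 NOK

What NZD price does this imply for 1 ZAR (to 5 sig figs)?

1 ZAR × 0.57369 = 0.57369 NOK
0.57369 NOK × 0.12625 = 0.0724284 NZD

ZAR/NZD = 0.072428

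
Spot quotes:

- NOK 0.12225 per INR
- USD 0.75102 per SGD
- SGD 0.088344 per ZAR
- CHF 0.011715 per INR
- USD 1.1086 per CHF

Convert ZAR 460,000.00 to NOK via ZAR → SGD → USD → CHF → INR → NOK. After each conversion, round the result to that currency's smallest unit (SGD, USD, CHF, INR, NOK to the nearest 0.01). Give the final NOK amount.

ZAR 460,000.00 × 0.088344 = SGD 40,638.24
SGD 40,638.24 × 0.75102 = USD 30,520.13
USD 30,520.13 ÷ 1.1086 = CHF 27,530.34
CHF 27,530.34 ÷ 0.011715 = INR 2,350,007.68
INR 2,350,007.68 × 0.12225 = NOK 287,288.44

NOK 287,288.44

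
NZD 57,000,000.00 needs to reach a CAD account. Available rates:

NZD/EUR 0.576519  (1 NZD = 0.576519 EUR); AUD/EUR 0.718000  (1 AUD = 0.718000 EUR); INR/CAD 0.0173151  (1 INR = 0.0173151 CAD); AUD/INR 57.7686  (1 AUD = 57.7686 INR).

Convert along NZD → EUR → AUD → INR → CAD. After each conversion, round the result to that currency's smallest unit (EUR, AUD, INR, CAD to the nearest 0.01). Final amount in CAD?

NZD 57,000,000.00 × 0.576519 = EUR 32,861,583.00
EUR 32,861,583.00 ÷ 0.718000 = AUD 45,768,221.45
AUD 45,768,221.45 × 57.7686 = INR 2,643,966,077.66
INR 2,643,966,077.66 × 0.0173151 = CAD 45,780,537.03

CAD 45,780,537.03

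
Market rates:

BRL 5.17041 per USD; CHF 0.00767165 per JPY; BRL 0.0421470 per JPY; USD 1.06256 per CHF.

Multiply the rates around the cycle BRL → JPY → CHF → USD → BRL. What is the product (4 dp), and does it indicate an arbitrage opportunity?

Around BRL → JPY → CHF → USD → BRL: 1 ÷ 0.0421470 × 0.00767165 × 1.06256 × 5.17041 = 1.000001
Product ≈ 1 (deviation 0.000%, within rounding noise).

1.0000 (no arbitrage)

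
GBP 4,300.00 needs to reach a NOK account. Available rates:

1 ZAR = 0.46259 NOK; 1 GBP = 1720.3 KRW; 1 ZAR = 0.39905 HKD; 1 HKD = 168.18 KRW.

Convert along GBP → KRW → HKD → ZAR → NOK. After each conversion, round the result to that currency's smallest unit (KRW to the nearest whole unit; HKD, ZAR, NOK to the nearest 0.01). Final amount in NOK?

NOK 50,987.91

GBP 4,300.00 × 1720.3 = KRW 7,397,290
KRW 7,397,290 ÷ 168.18 = HKD 43,984.36
HKD 43,984.36 ÷ 0.39905 = ZAR 110,222.68
ZAR 110,222.68 × 0.46259 = NOK 50,987.91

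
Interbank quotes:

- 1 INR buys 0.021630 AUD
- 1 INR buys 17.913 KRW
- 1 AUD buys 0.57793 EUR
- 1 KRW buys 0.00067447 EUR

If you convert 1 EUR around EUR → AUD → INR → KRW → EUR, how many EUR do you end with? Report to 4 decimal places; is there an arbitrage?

0.9665 (arbitrage exists)

Around EUR → AUD → INR → KRW → EUR: 1 ÷ 0.57793 ÷ 0.021630 × 17.913 × 0.00067447 = 0.966494
Product < 1; profitable direction is EUR → KRW → INR → AUD → EUR.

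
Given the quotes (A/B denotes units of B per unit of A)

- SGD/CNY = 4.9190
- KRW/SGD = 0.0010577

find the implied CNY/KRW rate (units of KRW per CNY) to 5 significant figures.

CNY/KRW = 192.20

1 CNY ÷ 4.9190 = 0.203293 SGD
0.203293 SGD ÷ 0.0010577 = 192.203 KRW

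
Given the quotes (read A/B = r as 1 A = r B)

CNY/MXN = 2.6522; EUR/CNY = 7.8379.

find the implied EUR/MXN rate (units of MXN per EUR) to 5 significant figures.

EUR/MXN = 20.788

1 EUR × 7.8379 = 7.8379 CNY
7.8379 CNY × 2.6522 = 20.7877 MXN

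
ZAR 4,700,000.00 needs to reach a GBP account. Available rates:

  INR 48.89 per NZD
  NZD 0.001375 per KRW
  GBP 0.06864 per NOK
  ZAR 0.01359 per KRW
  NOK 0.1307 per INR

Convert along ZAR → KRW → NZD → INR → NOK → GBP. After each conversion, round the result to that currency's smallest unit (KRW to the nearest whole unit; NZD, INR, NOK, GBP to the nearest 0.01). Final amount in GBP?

GBP 208,571.04

ZAR 4,700,000.00 ÷ 0.01359 = KRW 345,842,531
KRW 345,842,531 × 0.001375 = NZD 475,533.48
NZD 475,533.48 × 48.89 = INR 23,248,831.84
INR 23,248,831.84 × 0.1307 = NOK 3,038,622.32
NOK 3,038,622.32 × 0.06864 = GBP 208,571.04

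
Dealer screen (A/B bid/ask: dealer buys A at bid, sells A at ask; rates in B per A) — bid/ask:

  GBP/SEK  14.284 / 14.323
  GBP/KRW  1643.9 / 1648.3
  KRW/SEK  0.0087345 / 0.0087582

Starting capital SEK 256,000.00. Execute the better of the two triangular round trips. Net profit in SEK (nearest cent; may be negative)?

Net profit: SEK 637.09

Best loop SEK → GBP → KRW → SEK:
SEK 256,000.00 ÷ 14.323 (buy GBP at ask) = GBP 17,873.35
GBP 17,873.35 × 1643.9 (sell GBP at bid) = KRW 29,382,001
KRW 29,382,001 × 0.0087345 (sell KRW at bid) = SEK 256,637.09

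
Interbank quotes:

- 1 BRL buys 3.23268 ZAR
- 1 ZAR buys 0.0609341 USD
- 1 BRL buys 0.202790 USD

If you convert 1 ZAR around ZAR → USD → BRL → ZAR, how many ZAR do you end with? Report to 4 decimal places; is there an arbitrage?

0.9714 (arbitrage exists)

Around ZAR → USD → BRL → ZAR: 1 × 0.0609341 ÷ 0.202790 × 3.23268 = 0.971352
Product < 1; profitable direction is ZAR → BRL → USD → ZAR.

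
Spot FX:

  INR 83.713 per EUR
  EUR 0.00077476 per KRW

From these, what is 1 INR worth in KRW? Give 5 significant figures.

INR/KRW = 15.418

1 INR ÷ 83.713 = 0.0119456 EUR
0.0119456 EUR ÷ 0.00077476 = 15.4184 KRW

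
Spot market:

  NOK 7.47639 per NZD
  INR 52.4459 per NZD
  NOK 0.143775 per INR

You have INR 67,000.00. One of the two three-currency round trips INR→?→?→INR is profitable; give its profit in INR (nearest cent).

Profit: INR 573.71

Profitable loop is INR → NOK → NZD → INR:
INR 67,000.00 × 0.143775 = NOK 9,632.92
NOK 9,632.92 ÷ 7.47639 = NZD 1,288.45
NZD 1,288.45 × 52.4459 = INR 67,573.71
Profit = INR 67,573.71 − INR 67,000.00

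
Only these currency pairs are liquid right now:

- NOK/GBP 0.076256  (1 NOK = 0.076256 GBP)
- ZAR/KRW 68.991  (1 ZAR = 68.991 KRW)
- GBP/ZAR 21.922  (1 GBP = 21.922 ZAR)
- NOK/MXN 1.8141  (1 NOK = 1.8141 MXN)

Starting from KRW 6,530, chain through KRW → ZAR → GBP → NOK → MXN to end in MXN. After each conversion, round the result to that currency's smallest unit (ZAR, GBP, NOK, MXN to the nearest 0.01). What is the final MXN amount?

MXN 102.77

KRW 6,530 ÷ 68.991 = ZAR 94.65
ZAR 94.65 ÷ 21.922 = GBP 4.32
GBP 4.32 ÷ 0.076256 = NOK 56.65
NOK 56.65 × 1.8141 = MXN 102.77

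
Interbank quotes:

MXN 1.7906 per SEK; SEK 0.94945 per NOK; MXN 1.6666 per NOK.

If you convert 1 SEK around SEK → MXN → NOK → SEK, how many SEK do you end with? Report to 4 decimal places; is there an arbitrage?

Around SEK → MXN → NOK → SEK: 1 × 1.7906 ÷ 1.6666 × 0.94945 = 1.020092
Product > 1; profitable direction is SEK → MXN → NOK → SEK.

1.0201 (arbitrage exists)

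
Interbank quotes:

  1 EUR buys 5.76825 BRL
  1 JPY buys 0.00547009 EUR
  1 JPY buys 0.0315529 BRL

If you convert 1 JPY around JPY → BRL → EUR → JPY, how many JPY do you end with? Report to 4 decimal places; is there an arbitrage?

1.0000 (no arbitrage)

Around JPY → BRL → EUR → JPY: 1 × 0.0315529 ÷ 5.76825 ÷ 0.00547009 = 1.000002
Product ≈ 1 (deviation 0.000%, within rounding noise).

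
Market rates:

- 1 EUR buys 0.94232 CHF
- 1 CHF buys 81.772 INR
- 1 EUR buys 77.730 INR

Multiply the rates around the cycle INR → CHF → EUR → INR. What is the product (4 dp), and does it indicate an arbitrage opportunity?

1.0088 (arbitrage exists)

Around INR → CHF → EUR → INR: 1 ÷ 81.772 ÷ 0.94232 × 77.730 = 1.008755
Product > 1; profitable direction is INR → CHF → EUR → INR.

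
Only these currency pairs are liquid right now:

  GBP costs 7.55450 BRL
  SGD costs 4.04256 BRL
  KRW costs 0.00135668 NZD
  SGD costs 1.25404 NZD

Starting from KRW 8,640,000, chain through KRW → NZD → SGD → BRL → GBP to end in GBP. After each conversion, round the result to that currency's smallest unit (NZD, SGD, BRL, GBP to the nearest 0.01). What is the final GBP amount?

GBP 5,001.85

KRW 8,640,000 × 0.00135668 = NZD 11,721.72
NZD 11,721.72 ÷ 1.25404 = SGD 9,347.17
SGD 9,347.17 × 4.04256 = BRL 37,786.50
BRL 37,786.50 ÷ 7.55450 = GBP 5,001.85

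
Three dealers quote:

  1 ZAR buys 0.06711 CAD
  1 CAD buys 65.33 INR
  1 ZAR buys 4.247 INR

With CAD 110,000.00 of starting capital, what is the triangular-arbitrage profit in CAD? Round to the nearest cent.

Profit: CAD 3,556.06

Profitable loop is CAD → INR → ZAR → CAD:
CAD 110,000.00 × 65.33 = INR 7,186,300.00
INR 7,186,300.00 ÷ 4.247 = ZAR 1,692,088.53
ZAR 1,692,088.53 × 0.06711 = CAD 113,556.06
Profit = CAD 113,556.06 − CAD 110,000.00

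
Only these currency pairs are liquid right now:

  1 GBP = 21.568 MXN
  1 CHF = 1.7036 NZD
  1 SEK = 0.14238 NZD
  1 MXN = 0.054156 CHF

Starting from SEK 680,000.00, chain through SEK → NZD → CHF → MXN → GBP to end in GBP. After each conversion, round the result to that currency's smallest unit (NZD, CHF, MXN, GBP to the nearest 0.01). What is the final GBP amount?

GBP 48,655.71

SEK 680,000.00 × 0.14238 = NZD 96,818.40
NZD 96,818.40 ÷ 1.7036 = CHF 56,831.65
CHF 56,831.65 ÷ 0.054156 = MXN 1,049,406.34
MXN 1,049,406.34 ÷ 21.568 = GBP 48,655.71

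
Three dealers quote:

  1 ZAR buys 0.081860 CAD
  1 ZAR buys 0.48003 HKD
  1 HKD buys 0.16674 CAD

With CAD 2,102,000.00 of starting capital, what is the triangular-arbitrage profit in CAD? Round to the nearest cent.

Profitable loop is CAD → HKD → ZAR → CAD:
CAD 2,102,000.00 ÷ 0.16674 = HKD 12,606,453.16
HKD 12,606,453.16 ÷ 0.48003 = ZAR 26,261,802.72
ZAR 26,261,802.72 × 0.081860 = CAD 2,149,791.17
Profit = CAD 2,149,791.17 − CAD 2,102,000.00

Profit: CAD 47,791.17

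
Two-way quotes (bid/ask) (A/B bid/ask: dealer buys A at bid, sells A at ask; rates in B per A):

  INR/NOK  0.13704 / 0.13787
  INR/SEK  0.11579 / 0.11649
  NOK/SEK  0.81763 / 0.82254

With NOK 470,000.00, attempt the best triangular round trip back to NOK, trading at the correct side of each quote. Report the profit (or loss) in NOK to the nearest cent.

Net profit: NOK 9,890.45

Best loop NOK → INR → SEK → NOK:
NOK 470,000.00 ÷ 0.13787 (buy INR at ask) = INR 3,409,008.49
INR 3,409,008.49 × 0.11579 (sell INR at bid) = SEK 394,729.09
SEK 394,729.09 ÷ 0.82254 (buy NOK at ask) = NOK 479,890.45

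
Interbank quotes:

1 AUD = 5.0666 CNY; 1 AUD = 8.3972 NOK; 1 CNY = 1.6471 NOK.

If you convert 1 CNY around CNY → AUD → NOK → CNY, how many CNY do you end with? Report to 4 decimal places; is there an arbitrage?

1.0062 (arbitrage exists)

Around CNY → AUD → NOK → CNY: 1 ÷ 5.0666 × 8.3972 ÷ 1.6471 = 1.006232
Product > 1; profitable direction is CNY → AUD → NOK → CNY.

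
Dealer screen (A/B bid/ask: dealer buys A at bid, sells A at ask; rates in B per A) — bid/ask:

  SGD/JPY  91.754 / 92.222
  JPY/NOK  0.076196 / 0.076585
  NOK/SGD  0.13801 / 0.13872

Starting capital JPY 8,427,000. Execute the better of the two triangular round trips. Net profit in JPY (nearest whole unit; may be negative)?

Net profit: JPY 174,133

Best loop JPY → SGD → NOK → JPY:
JPY 8,427,000 ÷ 92.222 (buy SGD at ask) = SGD 91,377.33
SGD 91,377.33 ÷ 0.13872 (buy NOK at ask) = NOK 658,717.77
NOK 658,717.77 ÷ 0.076585 (buy JPY at ask) = JPY 8,601,133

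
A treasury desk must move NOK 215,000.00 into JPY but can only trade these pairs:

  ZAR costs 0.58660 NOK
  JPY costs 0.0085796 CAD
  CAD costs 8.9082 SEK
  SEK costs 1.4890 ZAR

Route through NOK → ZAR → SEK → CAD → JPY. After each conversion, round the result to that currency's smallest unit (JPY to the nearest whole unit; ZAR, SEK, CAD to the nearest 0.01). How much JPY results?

JPY 3,220,658

NOK 215,000.00 ÷ 0.58660 = ZAR 366,518.92
ZAR 366,518.92 ÷ 1.4890 = SEK 246,151.05
SEK 246,151.05 ÷ 8.9082 = CAD 27,631.96
CAD 27,631.96 ÷ 0.0085796 = JPY 3,220,658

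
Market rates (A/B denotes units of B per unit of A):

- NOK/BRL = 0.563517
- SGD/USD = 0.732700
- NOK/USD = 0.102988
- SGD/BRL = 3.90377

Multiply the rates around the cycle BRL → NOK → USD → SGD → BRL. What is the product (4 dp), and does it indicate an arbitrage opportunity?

0.9737 (arbitrage exists)

Around BRL → NOK → USD → SGD → BRL: 1 ÷ 0.563517 × 0.102988 ÷ 0.732700 × 3.90377 = 0.973728
Product < 1; profitable direction is BRL → SGD → USD → NOK → BRL.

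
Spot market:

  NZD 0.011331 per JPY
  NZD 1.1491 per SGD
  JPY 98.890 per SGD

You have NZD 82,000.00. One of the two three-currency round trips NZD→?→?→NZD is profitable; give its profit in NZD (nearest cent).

Profit: NZD 2,091.30

Profitable loop is NZD → JPY → SGD → NZD:
NZD 82,000.00 ÷ 0.011331 = JPY 7,236,784
JPY 7,236,784 ÷ 98.890 = SGD 73,180.14
SGD 73,180.14 × 1.1491 = NZD 84,091.30
Profit = NZD 84,091.30 − NZD 82,000.00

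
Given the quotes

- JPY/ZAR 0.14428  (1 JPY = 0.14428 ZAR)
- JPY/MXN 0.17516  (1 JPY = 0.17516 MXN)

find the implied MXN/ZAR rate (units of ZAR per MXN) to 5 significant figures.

1 MXN ÷ 0.17516 = 5.70907 JPY
5.70907 JPY × 0.14428 = 0.823704 ZAR

MXN/ZAR = 0.82370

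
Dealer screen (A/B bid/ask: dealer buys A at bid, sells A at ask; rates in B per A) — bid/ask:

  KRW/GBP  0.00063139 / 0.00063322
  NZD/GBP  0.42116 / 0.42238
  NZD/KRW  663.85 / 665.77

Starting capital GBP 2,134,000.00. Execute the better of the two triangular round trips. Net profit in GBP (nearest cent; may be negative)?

Best loop GBP → KRW → NZD → GBP:
GBP 2,134,000.00 ÷ 0.00063322 (buy KRW at ask) = KRW 3,370,076,751
KRW 3,370,076,751 ÷ 665.77 (buy NZD at ask) = NZD 5,061,923.41
NZD 5,061,923.41 × 0.42116 (sell NZD at bid) = GBP 2,131,879.66

Net result: GBP -2,120.34 (no profitable arbitrage after spreads)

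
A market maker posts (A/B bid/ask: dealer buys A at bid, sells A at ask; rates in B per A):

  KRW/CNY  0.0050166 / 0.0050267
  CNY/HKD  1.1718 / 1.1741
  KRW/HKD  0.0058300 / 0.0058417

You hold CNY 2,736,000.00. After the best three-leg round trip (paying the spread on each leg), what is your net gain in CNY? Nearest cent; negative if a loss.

Net profit: CNY 17,212.99

Best loop CNY → HKD → KRW → CNY:
CNY 2,736,000.00 × 1.1718 (sell CNY at bid) = HKD 3,206,044.80
HKD 3,206,044.80 ÷ 0.0058417 (buy KRW at ask) = KRW 548,820,515
KRW 548,820,515 × 0.0050166 (sell KRW at bid) = CNY 2,753,212.99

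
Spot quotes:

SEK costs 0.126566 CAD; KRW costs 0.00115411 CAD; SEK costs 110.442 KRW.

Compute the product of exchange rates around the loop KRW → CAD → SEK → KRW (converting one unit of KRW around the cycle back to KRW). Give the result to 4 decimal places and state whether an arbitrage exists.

1.0071 (arbitrage exists)

Around KRW → CAD → SEK → KRW: 1 × 0.00115411 ÷ 0.126566 × 110.442 = 1.007081
Product > 1; profitable direction is KRW → CAD → SEK → KRW.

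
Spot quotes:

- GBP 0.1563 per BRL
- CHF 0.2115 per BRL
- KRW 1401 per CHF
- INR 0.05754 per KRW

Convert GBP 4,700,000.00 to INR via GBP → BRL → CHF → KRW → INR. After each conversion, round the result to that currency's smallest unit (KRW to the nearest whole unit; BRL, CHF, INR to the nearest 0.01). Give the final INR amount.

GBP 4,700,000.00 ÷ 0.1563 = BRL 30,070,377.48
BRL 30,070,377.48 × 0.2115 = CHF 6,359,884.84
CHF 6,359,884.84 × 1401 = KRW 8,910,198,661
KRW 8,910,198,661 × 0.05754 = INR 512,692,830.95

INR 512,692,830.95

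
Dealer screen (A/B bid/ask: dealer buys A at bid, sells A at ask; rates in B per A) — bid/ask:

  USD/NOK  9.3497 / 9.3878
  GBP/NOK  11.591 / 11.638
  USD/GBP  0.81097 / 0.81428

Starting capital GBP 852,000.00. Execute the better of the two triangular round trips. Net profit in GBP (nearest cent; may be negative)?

Best loop GBP → NOK → USD → GBP:
GBP 852,000.00 × 11.591 (sell GBP at bid) = NOK 9,875,532.00
NOK 9,875,532.00 ÷ 9.3878 (buy USD at ask) = USD 1,051,953.81
USD 1,051,953.81 × 0.81097 (sell USD at bid) = GBP 853,102.98

Net profit: GBP 1,102.98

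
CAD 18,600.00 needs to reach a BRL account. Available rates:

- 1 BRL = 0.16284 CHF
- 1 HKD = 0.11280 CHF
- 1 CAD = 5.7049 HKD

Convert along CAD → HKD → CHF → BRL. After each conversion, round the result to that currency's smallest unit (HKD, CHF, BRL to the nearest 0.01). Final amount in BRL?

BRL 73,503.68

CAD 18,600.00 × 5.7049 = HKD 106,111.14
HKD 106,111.14 × 0.11280 = CHF 11,969.34
CHF 11,969.34 ÷ 0.16284 = BRL 73,503.68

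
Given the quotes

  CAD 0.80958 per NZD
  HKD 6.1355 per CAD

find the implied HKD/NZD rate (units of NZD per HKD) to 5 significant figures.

HKD/NZD = 0.20132

1 HKD ÷ 6.1355 = 0.162986 CAD
0.162986 CAD ÷ 0.80958 = 0.201322 NZD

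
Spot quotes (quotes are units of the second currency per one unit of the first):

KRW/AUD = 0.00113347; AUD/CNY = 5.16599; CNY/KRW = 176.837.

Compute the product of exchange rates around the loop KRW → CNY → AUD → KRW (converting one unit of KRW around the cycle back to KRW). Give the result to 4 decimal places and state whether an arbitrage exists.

Around KRW → CNY → AUD → KRW: 1 ÷ 176.837 ÷ 5.16599 ÷ 0.00113347 = 0.965747
Product < 1; profitable direction is KRW → AUD → CNY → KRW.

0.9657 (arbitrage exists)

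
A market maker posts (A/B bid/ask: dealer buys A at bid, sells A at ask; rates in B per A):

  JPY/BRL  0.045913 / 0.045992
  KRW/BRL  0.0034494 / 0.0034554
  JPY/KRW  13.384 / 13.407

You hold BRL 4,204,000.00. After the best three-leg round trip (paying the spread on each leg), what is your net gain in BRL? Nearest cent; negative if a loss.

Net profit: BRL 15,975.20

Best loop BRL → JPY → KRW → BRL:
BRL 4,204,000.00 ÷ 0.045992 (buy JPY at ask) = JPY 91,407,201
JPY 91,407,201 × 13.384 (sell JPY at bid) = KRW 1,223,393,982
KRW 1,223,393,982 × 0.0034494 (sell KRW at bid) = BRL 4,219,975.20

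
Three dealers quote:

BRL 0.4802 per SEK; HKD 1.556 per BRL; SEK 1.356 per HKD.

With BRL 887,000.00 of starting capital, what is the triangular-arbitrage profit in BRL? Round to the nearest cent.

Profitable loop is BRL → HKD → SEK → BRL:
BRL 887,000.00 × 1.556 = HKD 1,380,172.00
HKD 1,380,172.00 × 1.356 = SEK 1,871,513.23
SEK 1,871,513.23 × 0.4802 = BRL 898,700.65
Profit = BRL 898,700.65 − BRL 887,000.00

Profit: BRL 11,700.65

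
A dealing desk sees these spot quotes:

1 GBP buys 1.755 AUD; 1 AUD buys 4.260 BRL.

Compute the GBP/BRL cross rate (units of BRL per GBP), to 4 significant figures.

1 GBP × 1.755 = 1.755 AUD
1.755 AUD × 4.260 = 7.4763 BRL

GBP/BRL = 7.476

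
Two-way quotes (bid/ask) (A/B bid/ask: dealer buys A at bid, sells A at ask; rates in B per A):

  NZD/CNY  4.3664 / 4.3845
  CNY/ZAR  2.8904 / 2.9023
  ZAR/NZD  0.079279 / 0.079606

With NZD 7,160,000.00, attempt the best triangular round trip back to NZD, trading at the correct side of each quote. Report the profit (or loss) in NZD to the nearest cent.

Net profit: NZD 3,951.76

Best loop NZD → CNY → ZAR → NZD:
NZD 7,160,000.00 × 4.3664 (sell NZD at bid) = CNY 31,263,424.00
CNY 31,263,424.00 × 2.8904 (sell CNY at bid) = ZAR 90,363,800.73
ZAR 90,363,800.73 × 0.079279 (sell ZAR at bid) = NZD 7,163,951.76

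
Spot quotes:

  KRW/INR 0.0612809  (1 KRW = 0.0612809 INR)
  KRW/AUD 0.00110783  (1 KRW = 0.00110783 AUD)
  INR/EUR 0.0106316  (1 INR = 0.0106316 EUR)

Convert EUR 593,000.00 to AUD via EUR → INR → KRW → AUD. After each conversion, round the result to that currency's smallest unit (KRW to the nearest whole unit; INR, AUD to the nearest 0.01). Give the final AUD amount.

EUR 593,000.00 ÷ 0.0106316 = INR 55,777,117.27
INR 55,777,117.27 ÷ 0.0612809 = KRW 910,187,632
KRW 910,187,632 × 0.00110783 = AUD 1,008,333.16

AUD 1,008,333.16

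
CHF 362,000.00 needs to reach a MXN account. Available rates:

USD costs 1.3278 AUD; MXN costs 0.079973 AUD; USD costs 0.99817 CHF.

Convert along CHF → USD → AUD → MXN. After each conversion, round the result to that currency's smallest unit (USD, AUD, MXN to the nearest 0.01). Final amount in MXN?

MXN 6,021,342.45

CHF 362,000.00 ÷ 0.99817 = USD 362,663.67
USD 362,663.67 × 1.3278 = AUD 481,544.82
AUD 481,544.82 ÷ 0.079973 = MXN 6,021,342.45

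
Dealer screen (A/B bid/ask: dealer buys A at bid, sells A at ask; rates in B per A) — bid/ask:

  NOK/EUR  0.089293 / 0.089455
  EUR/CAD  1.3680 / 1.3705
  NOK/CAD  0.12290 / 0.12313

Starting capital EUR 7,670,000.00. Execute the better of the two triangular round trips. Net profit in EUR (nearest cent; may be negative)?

Best loop EUR → NOK → CAD → EUR:
EUR 7,670,000.00 ÷ 0.089455 (buy NOK at ask) = NOK 85,741,434.24
NOK 85,741,434.24 × 0.12290 (sell NOK at bid) = CAD 10,537,622.27
CAD 10,537,622.27 ÷ 1.3705 (buy EUR at ask) = EUR 7,688,888.92

Net profit: EUR 18,888.92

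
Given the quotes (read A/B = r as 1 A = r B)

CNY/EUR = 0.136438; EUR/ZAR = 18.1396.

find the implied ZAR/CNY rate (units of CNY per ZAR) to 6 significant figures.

ZAR/CNY = 0.404052

1 ZAR ÷ 18.1396 = 0.055128 EUR
0.055128 EUR ÷ 0.136438 = 0.404052 CNY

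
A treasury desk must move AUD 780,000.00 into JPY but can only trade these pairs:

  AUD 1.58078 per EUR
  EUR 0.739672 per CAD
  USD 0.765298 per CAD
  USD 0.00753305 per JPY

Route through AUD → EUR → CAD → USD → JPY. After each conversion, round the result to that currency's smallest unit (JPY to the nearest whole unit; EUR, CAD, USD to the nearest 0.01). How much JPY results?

JPY 67,770,973

AUD 780,000.00 ÷ 1.58078 = EUR 493,427.30
EUR 493,427.30 ÷ 0.739672 = CAD 667,089.33
CAD 667,089.33 × 0.765298 = USD 510,522.13
USD 510,522.13 ÷ 0.00753305 = JPY 67,770,973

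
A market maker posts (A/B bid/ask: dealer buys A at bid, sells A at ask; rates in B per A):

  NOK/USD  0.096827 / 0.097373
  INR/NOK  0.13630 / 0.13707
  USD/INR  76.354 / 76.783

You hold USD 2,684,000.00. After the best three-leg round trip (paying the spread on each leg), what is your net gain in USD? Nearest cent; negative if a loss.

Best loop USD → INR → NOK → USD:
USD 2,684,000.00 × 76.354 (sell USD at bid) = INR 204,934,136.00
INR 204,934,136.00 × 0.13630 (sell INR at bid) = NOK 27,932,522.74
NOK 27,932,522.74 × 0.096827 (sell NOK at bid) = USD 2,704,622.38

Net profit: USD 20,622.38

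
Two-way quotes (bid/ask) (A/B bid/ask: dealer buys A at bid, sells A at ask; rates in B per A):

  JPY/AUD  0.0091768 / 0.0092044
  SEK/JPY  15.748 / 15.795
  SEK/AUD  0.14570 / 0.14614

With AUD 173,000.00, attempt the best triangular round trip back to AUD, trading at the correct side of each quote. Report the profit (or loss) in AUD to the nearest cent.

Net profit: AUD 376.62

Best loop AUD → JPY → SEK → AUD:
AUD 173,000.00 ÷ 0.0092044 (buy JPY at ask) = JPY 18,795,359
JPY 18,795,359 ÷ 15.795 (buy SEK at ask) = SEK 1,189,956.24
SEK 1,189,956.24 × 0.14570 (sell SEK at bid) = AUD 173,376.62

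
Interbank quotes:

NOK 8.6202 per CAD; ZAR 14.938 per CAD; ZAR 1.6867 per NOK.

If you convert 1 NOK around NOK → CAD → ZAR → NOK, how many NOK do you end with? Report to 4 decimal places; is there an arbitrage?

Around NOK → CAD → ZAR → NOK: 1 ÷ 8.6202 × 14.938 ÷ 1.6867 = 1.027395
Product > 1; profitable direction is NOK → CAD → ZAR → NOK.

1.0274 (arbitrage exists)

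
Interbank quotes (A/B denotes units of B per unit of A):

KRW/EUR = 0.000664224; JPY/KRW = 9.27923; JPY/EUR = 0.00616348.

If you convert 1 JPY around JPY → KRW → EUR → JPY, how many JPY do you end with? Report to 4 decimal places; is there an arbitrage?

Around JPY → KRW → EUR → JPY: 1 × 9.27923 × 0.000664224 ÷ 0.00616348 = 1.000001
Product ≈ 1 (deviation 0.000%, within rounding noise).

1.0000 (no arbitrage)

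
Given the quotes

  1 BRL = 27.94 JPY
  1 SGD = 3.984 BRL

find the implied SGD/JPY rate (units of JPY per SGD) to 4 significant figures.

1 SGD × 3.984 = 3.984 BRL
3.984 BRL × 27.94 = 111.313 JPY

SGD/JPY = 111.3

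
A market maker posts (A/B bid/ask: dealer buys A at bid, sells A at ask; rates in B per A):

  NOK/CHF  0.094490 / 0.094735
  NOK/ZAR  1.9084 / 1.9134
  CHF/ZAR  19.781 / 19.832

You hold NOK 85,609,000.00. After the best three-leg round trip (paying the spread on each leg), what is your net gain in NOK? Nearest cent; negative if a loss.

Net profit: NOK 1,349,463.76

Best loop NOK → ZAR → CHF → NOK:
NOK 85,609,000.00 × 1.9084 (sell NOK at bid) = ZAR 163,376,215.60
ZAR 163,376,215.60 ÷ 19.832 (buy CHF at ask) = CHF 8,238,010.06
CHF 8,238,010.06 ÷ 0.094735 (buy NOK at ask) = NOK 86,958,463.76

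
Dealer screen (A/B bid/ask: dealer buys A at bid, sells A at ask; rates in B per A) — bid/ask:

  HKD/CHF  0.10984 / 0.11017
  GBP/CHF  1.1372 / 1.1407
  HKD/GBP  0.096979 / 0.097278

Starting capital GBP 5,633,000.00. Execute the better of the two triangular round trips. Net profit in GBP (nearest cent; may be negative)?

Net profit: GBP 5,855.35

Best loop GBP → CHF → HKD → GBP:
GBP 5,633,000.00 × 1.1372 (sell GBP at bid) = CHF 6,405,847.60
CHF 6,405,847.60 ÷ 0.11017 (buy HKD at ask) = HKD 58,145,117.55
HKD 58,145,117.55 × 0.096979 (sell HKD at bid) = GBP 5,638,855.35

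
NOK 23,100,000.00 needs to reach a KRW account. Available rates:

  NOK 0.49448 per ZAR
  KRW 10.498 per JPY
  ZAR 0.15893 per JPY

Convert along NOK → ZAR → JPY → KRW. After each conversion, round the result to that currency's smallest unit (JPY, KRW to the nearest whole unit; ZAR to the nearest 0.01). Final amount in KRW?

KRW 3,085,772,714

NOK 23,100,000.00 ÷ 0.49448 = ZAR 46,715,741.79
ZAR 46,715,741.79 ÷ 0.15893 = JPY 293,939,104
JPY 293,939,104 × 10.498 = KRW 3,085,772,714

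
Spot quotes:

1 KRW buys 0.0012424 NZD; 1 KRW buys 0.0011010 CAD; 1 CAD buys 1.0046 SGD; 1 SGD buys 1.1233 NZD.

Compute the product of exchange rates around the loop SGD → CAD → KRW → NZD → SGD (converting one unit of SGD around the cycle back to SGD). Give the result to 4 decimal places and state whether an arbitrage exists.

1.0000 (no arbitrage)

Around SGD → CAD → KRW → NZD → SGD: 1 ÷ 1.0046 ÷ 0.0011010 × 0.0012424 ÷ 1.1233 = 0.999966
Product ≈ 1 (deviation 0.003%, within rounding noise).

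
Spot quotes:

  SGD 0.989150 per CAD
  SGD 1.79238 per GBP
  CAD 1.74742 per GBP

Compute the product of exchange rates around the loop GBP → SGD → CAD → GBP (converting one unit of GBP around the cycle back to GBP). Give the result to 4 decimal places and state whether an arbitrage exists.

1.0370 (arbitrage exists)

Around GBP → SGD → CAD → GBP: 1 × 1.79238 ÷ 0.989150 ÷ 1.74742 = 1.036981
Product > 1; profitable direction is GBP → SGD → CAD → GBP.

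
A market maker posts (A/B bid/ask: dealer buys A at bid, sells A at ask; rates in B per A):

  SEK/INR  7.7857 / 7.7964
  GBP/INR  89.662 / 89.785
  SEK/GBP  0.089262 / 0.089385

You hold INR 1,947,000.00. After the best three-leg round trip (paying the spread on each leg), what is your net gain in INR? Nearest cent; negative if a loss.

Best loop INR → SEK → GBP → INR:
INR 1,947,000.00 ÷ 7.7964 (buy SEK at ask) = SEK 249,730.64
SEK 249,730.64 × 0.089262 (sell SEK at bid) = GBP 22,291.46
GBP 22,291.46 × 89.662 (sell GBP at bid) = INR 1,998,696.60

Net profit: INR 51,696.60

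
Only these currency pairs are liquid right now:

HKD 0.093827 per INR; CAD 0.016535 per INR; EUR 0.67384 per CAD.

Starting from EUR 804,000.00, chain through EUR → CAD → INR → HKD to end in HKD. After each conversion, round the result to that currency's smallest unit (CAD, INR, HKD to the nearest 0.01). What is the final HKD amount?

HKD 6,770,533.51

EUR 804,000.00 ÷ 0.67384 = CAD 1,193,161.58
CAD 1,193,161.58 ÷ 0.016535 = INR 72,159,756.88
INR 72,159,756.88 × 0.093827 = HKD 6,770,533.51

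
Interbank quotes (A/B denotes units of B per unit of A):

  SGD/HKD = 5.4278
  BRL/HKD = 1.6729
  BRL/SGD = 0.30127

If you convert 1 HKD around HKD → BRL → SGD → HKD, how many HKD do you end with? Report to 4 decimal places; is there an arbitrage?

0.9775 (arbitrage exists)

Around HKD → BRL → SGD → HKD: 1 ÷ 1.6729 × 0.30127 × 5.4278 = 0.977484
Product < 1; profitable direction is HKD → SGD → BRL → HKD.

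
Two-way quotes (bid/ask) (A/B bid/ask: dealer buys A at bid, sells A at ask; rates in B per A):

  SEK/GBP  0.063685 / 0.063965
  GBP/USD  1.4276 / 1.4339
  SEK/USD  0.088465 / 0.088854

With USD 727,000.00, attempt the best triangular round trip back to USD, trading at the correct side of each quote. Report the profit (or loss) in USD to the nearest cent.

Net profit: USD 16,876.98

Best loop USD → SEK → GBP → USD:
USD 727,000.00 ÷ 0.088854 (buy SEK at ask) = SEK 8,181,961.42
SEK 8,181,961.42 × 0.063685 (sell SEK at bid) = GBP 521,068.21
GBP 521,068.21 × 1.4276 (sell GBP at bid) = USD 743,876.98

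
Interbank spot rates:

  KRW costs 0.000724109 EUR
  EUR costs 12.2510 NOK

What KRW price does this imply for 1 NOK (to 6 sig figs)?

NOK/KRW = 112.726

1 NOK ÷ 12.2510 = 0.081626 EUR
0.081626 EUR ÷ 0.000724109 = 112.726 KRW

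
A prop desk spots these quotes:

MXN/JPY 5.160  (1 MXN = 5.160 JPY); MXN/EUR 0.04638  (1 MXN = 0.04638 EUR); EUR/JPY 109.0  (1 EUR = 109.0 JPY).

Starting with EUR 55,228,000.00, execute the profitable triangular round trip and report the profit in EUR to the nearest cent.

Profit: EUR 1,142,485.54

Profitable loop is EUR → MXN → JPY → EUR:
EUR 55,228,000.00 ÷ 0.04638 = MXN 1,190,771,884.43
MXN 1,190,771,884.43 × 5.160 = JPY 6,144,382,924
JPY 6,144,382,924 ÷ 109.0 = EUR 56,370,485.54
Profit = EUR 56,370,485.54 − EUR 55,228,000.00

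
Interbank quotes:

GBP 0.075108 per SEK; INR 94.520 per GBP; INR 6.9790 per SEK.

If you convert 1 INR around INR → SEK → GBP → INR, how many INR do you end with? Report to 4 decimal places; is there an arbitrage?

1.0172 (arbitrage exists)

Around INR → SEK → GBP → INR: 1 ÷ 6.9790 × 0.075108 × 94.520 = 1.017224
Product > 1; profitable direction is INR → SEK → GBP → INR.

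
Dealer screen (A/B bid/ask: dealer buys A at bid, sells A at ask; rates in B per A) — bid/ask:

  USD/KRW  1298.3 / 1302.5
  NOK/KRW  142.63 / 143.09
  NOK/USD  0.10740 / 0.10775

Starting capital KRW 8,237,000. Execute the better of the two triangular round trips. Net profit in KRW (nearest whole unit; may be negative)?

Best loop KRW → USD → NOK → KRW:
KRW 8,237,000 ÷ 1302.5 (buy USD at ask) = USD 6,323.99
USD 6,323.99 ÷ 0.10775 (buy NOK at ask) = NOK 58,691.34
NOK 58,691.34 × 142.63 (sell NOK at bid) = KRW 8,371,146

Net profit: KRW 134,146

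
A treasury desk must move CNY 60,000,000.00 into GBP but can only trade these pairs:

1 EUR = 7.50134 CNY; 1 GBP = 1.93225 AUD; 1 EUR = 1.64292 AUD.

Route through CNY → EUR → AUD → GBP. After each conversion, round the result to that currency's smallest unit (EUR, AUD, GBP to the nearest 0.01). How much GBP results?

CNY 60,000,000.00 ÷ 7.50134 = EUR 7,998,570.92
EUR 7,998,570.92 × 1.64292 = AUD 13,141,012.14
AUD 13,141,012.14 ÷ 1.93225 = GBP 6,800,886.09

GBP 6,800,886.09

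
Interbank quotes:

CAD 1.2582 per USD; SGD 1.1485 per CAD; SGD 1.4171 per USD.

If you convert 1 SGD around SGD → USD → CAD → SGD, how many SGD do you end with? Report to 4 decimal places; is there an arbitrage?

Around SGD → USD → CAD → SGD: 1 ÷ 1.4171 × 1.2582 × 1.1485 = 1.019718
Product > 1; profitable direction is SGD → USD → CAD → SGD.

1.0197 (arbitrage exists)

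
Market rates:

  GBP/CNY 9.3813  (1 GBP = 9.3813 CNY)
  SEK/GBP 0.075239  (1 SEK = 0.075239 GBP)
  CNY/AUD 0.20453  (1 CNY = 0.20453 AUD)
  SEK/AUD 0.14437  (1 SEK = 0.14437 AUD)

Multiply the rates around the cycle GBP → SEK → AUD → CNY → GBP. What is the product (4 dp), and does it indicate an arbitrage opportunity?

Around GBP → SEK → AUD → CNY → GBP: 1 ÷ 0.075239 × 0.14437 ÷ 0.20453 ÷ 9.3813 = 1.000032
Product ≈ 1 (deviation 0.003%, within rounding noise).

1.0000 (no arbitrage)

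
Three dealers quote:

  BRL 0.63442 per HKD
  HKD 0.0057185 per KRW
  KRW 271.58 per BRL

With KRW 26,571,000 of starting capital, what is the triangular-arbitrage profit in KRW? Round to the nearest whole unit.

Profitable loop is KRW → BRL → HKD → KRW:
KRW 26,571,000 ÷ 271.58 = BRL 97,838.57
BRL 97,838.57 ÷ 0.63442 = HKD 154,217.35
HKD 154,217.35 ÷ 0.0057185 = KRW 26,968,148
Profit = KRW 26,968,148 − KRW 26,571,000

Profit: KRW 397,148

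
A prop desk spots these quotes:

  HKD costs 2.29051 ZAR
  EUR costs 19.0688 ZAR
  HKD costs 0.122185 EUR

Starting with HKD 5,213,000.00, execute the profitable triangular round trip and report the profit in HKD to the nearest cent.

Profit: HKD 89,696.73

Profitable loop is HKD → EUR → ZAR → HKD:
HKD 5,213,000.00 × 0.122185 = EUR 636,950.41
EUR 636,950.41 × 19.0688 = ZAR 12,145,879.88
ZAR 12,145,879.88 ÷ 2.29051 = HKD 5,302,696.73
Profit = HKD 5,302,696.73 − HKD 5,213,000.00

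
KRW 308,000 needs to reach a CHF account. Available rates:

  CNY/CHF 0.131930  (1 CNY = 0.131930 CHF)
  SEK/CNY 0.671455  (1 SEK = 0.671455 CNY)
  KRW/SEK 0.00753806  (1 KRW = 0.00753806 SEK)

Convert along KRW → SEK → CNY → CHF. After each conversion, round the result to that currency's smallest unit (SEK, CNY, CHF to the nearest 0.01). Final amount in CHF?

CHF 205.67

KRW 308,000 × 0.00753806 = SEK 2,321.72
SEK 2,321.72 × 0.671455 = CNY 1,558.93
CNY 1,558.93 × 0.131930 = CHF 205.67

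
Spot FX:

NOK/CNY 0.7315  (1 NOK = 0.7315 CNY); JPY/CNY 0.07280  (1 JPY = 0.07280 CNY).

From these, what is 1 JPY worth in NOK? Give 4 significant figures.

JPY/NOK = 0.09952

1 JPY × 0.07280 = 0.0728 CNY
0.0728 CNY ÷ 0.7315 = 0.0995215 NOK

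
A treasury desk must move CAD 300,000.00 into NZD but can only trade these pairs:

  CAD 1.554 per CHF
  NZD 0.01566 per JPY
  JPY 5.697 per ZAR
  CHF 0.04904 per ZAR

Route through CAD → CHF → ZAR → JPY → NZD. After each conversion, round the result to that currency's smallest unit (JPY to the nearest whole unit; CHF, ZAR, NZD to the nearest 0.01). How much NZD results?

CAD 300,000.00 ÷ 1.554 = CHF 193,050.19
CHF 193,050.19 ÷ 0.04904 = ZAR 3,936,586.26
ZAR 3,936,586.26 × 5.697 = JPY 22,426,732
JPY 22,426,732 × 0.01566 = NZD 351,202.62

NZD 351,202.62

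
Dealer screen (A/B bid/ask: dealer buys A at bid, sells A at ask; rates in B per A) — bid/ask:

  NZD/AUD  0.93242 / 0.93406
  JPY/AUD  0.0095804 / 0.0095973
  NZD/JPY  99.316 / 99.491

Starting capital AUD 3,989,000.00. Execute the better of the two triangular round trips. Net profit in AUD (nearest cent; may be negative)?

Net profit: AUD 74,423.84

Best loop AUD → NZD → JPY → AUD:
AUD 3,989,000.00 ÷ 0.93406 (buy NZD at ask) = NZD 4,270,603.60
NZD 4,270,603.60 × 99.316 (sell NZD at bid) = JPY 424,139,267
JPY 424,139,267 × 0.0095804 (sell JPY at bid) = AUD 4,063,423.84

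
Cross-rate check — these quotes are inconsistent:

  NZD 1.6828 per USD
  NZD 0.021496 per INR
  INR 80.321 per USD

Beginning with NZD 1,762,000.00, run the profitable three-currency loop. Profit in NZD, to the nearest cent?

Profitable loop is NZD → USD → INR → NZD:
NZD 1,762,000.00 ÷ 1.6828 = USD 1,047,064.42
USD 1,047,064.42 × 80.321 = INR 84,101,260.99
INR 84,101,260.99 × 0.021496 = NZD 1,807,840.71
Profit = NZD 1,807,840.71 − NZD 1,762,000.00

Profit: NZD 45,840.71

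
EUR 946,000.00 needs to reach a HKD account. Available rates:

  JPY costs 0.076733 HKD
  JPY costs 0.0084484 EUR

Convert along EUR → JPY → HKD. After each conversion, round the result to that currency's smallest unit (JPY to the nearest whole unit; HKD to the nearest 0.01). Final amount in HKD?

HKD 8,592,090.58

EUR 946,000.00 ÷ 0.0084484 = JPY 111,973,865
JPY 111,973,865 × 0.076733 = HKD 8,592,090.58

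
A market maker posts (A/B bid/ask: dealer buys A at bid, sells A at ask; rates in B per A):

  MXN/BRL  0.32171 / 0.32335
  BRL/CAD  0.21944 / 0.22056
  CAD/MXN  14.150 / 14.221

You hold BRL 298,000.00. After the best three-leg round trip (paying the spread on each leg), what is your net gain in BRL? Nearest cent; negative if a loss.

Best loop BRL → CAD → MXN → BRL:
BRL 298,000.00 × 0.21944 (sell BRL at bid) = CAD 65,393.12
CAD 65,393.12 × 14.150 (sell CAD at bid) = MXN 925,312.65
MXN 925,312.65 × 0.32171 (sell MXN at bid) = BRL 297,682.33

Net result: BRL -317.67 (no profitable arbitrage after spreads)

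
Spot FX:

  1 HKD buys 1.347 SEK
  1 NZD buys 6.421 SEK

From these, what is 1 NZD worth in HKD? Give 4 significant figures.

1 NZD × 6.421 = 6.421 SEK
6.421 SEK ÷ 1.347 = 4.76689 HKD

NZD/HKD = 4.767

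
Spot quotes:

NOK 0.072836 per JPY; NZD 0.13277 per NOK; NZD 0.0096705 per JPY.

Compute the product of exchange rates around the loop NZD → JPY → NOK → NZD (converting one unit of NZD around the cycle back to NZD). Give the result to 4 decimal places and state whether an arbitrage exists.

Around NZD → JPY → NOK → NZD: 1 ÷ 0.0096705 × 0.072836 × 0.13277 = 0.999993
Product ≈ 1 (deviation 0.001%, within rounding noise).

1.0000 (no arbitrage)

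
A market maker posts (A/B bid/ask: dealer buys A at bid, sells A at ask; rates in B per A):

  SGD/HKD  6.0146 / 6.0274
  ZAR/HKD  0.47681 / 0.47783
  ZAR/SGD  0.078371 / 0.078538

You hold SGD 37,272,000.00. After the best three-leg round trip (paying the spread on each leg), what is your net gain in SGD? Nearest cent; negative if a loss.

Net profit: SGD 270,068.80

Best loop SGD → ZAR → HKD → SGD:
SGD 37,272,000.00 ÷ 0.078538 (buy ZAR at ask) = ZAR 474,572,818.25
ZAR 474,572,818.25 × 0.47681 (sell ZAR at bid) = HKD 226,281,065.47
HKD 226,281,065.47 ÷ 6.0274 (buy SGD at ask) = SGD 37,542,068.80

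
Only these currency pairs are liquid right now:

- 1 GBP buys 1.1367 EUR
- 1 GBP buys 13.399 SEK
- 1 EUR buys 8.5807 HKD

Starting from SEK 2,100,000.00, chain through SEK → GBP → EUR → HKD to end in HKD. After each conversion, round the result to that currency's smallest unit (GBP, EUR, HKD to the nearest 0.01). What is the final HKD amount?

HKD 1,528,676.07

SEK 2,100,000.00 ÷ 13.399 = GBP 156,728.11
GBP 156,728.11 × 1.1367 = EUR 178,152.84
EUR 178,152.84 × 8.5807 = HKD 1,528,676.07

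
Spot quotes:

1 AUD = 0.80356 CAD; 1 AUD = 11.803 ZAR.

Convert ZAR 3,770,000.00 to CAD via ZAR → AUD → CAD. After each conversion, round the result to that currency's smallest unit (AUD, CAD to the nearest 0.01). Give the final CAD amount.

CAD 256,665.36

ZAR 3,770,000.00 ÷ 11.803 = AUD 319,410.32
AUD 319,410.32 × 0.80356 = CAD 256,665.36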